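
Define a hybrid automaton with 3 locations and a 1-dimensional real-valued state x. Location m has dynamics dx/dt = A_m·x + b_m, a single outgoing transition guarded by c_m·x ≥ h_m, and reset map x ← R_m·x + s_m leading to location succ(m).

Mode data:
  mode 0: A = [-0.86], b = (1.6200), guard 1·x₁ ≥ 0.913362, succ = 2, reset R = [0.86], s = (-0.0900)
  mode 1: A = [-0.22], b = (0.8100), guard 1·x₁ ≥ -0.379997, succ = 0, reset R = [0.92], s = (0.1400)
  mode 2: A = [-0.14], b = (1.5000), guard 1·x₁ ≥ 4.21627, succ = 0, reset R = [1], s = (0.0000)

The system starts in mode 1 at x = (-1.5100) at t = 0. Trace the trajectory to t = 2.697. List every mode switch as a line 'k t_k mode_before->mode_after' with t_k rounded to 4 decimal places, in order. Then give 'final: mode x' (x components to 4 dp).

Mode 1: guard c·x = -0.3800 hit at Δt = 1.1157 (t = 1.1157), x⁻ = (-0.3800) → reset → x⁺ = (-0.2096), jump to mode 0
Mode 0: guard c·x = 0.9134 hit at Δt = 0.8940 (t = 2.0097), x⁻ = (0.9134) → reset → x⁺ = (0.6955), jump to mode 2
Mode 2: flow for 0.6873 to horizon, guard not reached → x = (1.6146)

1 1.1157 1->0
2 2.0097 0->2
final: 2 1.6146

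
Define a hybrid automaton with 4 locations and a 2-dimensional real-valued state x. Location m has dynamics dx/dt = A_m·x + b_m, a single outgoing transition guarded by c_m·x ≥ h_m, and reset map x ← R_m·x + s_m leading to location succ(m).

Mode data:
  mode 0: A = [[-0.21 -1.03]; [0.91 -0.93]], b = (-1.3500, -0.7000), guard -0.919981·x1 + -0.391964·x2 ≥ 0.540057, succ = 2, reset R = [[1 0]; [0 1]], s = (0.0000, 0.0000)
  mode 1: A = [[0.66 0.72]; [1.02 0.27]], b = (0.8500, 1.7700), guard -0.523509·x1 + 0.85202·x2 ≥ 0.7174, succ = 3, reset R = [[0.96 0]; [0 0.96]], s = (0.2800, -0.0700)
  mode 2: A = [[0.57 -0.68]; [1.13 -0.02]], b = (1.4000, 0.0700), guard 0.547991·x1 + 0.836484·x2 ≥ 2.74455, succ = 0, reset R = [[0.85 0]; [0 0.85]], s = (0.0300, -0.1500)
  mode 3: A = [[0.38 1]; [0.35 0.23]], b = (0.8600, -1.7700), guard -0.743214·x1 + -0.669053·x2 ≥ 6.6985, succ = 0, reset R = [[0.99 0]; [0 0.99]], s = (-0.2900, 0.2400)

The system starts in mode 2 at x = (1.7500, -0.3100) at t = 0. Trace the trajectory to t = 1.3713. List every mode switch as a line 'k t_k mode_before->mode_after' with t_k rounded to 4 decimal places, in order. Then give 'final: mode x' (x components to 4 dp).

Mode 2: guard c·x = 2.7445 hit at Δt = 0.5445 (t = 0.5445), x⁻ = (3.1281, 1.2318) → reset → x⁺ = (2.6888, 0.8971), jump to mode 0
Mode 0: flow for 0.8268 to horizon, guard not reached → x = (0.4937, 0.7505)

1 0.5445 2->0
final: 0 0.4937 0.7505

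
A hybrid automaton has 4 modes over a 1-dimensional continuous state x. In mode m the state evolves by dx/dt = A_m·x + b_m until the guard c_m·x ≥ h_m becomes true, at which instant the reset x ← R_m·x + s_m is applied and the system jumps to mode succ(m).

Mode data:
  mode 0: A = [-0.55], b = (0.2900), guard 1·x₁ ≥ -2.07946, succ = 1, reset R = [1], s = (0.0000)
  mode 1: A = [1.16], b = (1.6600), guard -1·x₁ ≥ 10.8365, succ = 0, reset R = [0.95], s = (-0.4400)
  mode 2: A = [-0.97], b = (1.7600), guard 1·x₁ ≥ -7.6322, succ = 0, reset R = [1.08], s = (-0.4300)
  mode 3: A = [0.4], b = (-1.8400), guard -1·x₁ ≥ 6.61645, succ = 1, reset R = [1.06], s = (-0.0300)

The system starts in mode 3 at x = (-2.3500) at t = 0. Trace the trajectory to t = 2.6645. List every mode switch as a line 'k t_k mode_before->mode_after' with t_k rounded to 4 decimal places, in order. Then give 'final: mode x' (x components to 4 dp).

1 1.1966 3->1
2 1.6417 1->0
final: 0 -5.8893

Mode 3: guard c·x = 6.6165 hit at Δt = 1.1966 (t = 1.1966), x⁻ = (-6.6164) → reset → x⁺ = (-7.0434), jump to mode 1
Mode 1: guard c·x = 10.8365 hit at Δt = 0.4451 (t = 1.6417), x⁻ = (-10.8365) → reset → x⁺ = (-10.7347), jump to mode 0
Mode 0: flow for 1.0228 to horizon, guard not reached → x = (-5.8893)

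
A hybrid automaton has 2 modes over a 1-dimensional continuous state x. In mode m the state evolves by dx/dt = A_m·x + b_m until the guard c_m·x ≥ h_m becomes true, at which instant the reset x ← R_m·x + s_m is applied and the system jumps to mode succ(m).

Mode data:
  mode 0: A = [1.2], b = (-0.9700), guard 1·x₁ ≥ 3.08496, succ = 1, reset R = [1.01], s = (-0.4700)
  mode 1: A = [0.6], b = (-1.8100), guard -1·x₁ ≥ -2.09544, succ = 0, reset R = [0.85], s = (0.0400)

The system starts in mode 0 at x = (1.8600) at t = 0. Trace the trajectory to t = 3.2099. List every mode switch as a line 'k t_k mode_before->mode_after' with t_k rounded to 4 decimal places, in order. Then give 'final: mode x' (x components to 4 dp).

Mode 0: guard c·x = 3.0850 hit at Δt = 0.6436 (t = 0.6436), x⁻ = (3.0850) → reset → x⁺ = (2.6458), jump to mode 1
Mode 1: guard c·x = -2.0954 hit at Δt = 1.5165 (t = 2.1601), x⁻ = (2.0954) → reset → x⁺ = (1.8211), jump to mode 0
Mode 0: guard c·x = 3.0850 hit at Δt = 0.6750 (t = 2.8351), x⁻ = (3.0850) → reset → x⁺ = (2.6458), jump to mode 1
Mode 1: flow for 0.3748 to horizon, guard not reached → x = (2.5523)

1 0.6436 0->1
2 2.1601 1->0
3 2.8351 0->1
final: 1 2.5523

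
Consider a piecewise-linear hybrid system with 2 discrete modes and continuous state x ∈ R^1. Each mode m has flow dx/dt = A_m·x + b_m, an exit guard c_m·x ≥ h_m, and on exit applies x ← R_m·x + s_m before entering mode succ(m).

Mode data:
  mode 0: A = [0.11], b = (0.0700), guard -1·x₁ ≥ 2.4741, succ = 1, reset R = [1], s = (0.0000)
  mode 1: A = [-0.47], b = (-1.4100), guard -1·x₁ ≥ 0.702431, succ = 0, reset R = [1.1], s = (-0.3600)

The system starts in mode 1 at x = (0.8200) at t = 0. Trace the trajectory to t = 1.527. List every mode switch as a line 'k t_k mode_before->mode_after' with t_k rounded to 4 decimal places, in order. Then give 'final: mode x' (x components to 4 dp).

1 1.0817 1->0
final: 0 -1.1576

Mode 1: guard c·x = 0.7024 hit at Δt = 1.0817 (t = 1.0817), x⁻ = (-0.7024) → reset → x⁺ = (-1.1327), jump to mode 0
Mode 0: flow for 0.4453 to horizon, guard not reached → x = (-1.1576)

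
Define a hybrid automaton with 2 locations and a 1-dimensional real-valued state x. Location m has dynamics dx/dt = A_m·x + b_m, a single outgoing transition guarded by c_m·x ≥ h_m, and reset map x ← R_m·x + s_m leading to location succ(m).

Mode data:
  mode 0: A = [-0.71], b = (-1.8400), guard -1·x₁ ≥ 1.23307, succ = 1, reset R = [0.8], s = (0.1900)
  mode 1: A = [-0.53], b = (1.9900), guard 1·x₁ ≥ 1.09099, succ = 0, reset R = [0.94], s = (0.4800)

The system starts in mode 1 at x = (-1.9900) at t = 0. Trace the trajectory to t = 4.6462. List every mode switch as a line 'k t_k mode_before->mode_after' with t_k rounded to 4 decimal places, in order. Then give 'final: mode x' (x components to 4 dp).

Mode 1: guard c·x = 1.0910 hit at Δt = 1.4501 (t = 1.4501), x⁻ = (1.0910) → reset → x⁺ = (1.5055), jump to mode 0
Mode 0: guard c·x = 1.2331 hit at Δt = 1.5548 (t = 3.0049), x⁻ = (-1.2331) → reset → x⁺ = (-0.7965), jump to mode 1
Mode 1: guard c·x = 1.0910 hit at Δt = 1.0107 (t = 4.0156), x⁻ = (1.0910) → reset → x⁺ = (1.5055), jump to mode 0
Mode 0: flow for 0.6306 to horizon, guard not reached → x = (0.0268)

1 1.4501 1->0
2 3.0049 0->1
3 4.0156 1->0
final: 0 0.0268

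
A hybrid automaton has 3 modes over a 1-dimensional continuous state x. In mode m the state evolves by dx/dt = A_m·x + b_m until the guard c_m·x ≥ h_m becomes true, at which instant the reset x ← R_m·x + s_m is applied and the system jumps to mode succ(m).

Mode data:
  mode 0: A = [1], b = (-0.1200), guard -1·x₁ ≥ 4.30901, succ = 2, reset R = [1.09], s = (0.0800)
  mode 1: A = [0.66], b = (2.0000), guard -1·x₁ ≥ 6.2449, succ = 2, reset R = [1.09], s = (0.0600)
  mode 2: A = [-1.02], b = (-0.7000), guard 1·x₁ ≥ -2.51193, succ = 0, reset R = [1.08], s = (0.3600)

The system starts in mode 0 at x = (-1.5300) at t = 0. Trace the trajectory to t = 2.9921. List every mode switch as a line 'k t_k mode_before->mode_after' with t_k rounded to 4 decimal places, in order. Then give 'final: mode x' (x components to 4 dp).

1 0.9874 0->2
2 1.7392 2->0
3 2.3220 0->2
final: 2 -2.6706

Mode 0: guard c·x = 4.3090 hit at Δt = 0.9874 (t = 0.9874), x⁻ = (-4.3090) → reset → x⁺ = (-4.6168), jump to mode 2
Mode 2: guard c·x = -2.5119 hit at Δt = 0.7518 (t = 1.7392), x⁻ = (-2.5119) → reset → x⁺ = (-2.3529), jump to mode 0
Mode 0: guard c·x = 4.3090 hit at Δt = 0.5828 (t = 2.3220), x⁻ = (-4.3090) → reset → x⁺ = (-4.6168), jump to mode 2
Mode 2: flow for 0.6701 to horizon, guard not reached → x = (-2.6706)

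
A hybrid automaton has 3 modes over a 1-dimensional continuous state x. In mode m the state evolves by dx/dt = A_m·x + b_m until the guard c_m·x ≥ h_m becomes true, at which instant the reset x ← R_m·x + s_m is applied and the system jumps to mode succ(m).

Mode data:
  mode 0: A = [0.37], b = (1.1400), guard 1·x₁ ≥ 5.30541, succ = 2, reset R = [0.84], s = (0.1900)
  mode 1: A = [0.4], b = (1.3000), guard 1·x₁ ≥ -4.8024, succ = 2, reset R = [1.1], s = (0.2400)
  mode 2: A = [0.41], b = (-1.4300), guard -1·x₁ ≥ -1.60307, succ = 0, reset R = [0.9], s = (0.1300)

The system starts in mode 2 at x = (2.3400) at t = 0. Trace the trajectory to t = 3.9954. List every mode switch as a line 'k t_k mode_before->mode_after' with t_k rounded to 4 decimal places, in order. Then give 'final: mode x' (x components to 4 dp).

Mode 2: guard c·x = -1.6031 hit at Δt = 1.2096 (t = 1.2096), x⁻ = (1.6031) → reset → x⁺ = (1.5728), jump to mode 0
Mode 0: guard c·x = 5.3054 hit at Δt = 1.5917 (t = 2.8013), x⁻ = (5.3054) → reset → x⁺ = (4.6465), jump to mode 2
Mode 2: flow for 1.1941 to horizon, guard not reached → x = (5.3784)

1 1.2096 2->0
2 2.8013 0->2
final: 2 5.3784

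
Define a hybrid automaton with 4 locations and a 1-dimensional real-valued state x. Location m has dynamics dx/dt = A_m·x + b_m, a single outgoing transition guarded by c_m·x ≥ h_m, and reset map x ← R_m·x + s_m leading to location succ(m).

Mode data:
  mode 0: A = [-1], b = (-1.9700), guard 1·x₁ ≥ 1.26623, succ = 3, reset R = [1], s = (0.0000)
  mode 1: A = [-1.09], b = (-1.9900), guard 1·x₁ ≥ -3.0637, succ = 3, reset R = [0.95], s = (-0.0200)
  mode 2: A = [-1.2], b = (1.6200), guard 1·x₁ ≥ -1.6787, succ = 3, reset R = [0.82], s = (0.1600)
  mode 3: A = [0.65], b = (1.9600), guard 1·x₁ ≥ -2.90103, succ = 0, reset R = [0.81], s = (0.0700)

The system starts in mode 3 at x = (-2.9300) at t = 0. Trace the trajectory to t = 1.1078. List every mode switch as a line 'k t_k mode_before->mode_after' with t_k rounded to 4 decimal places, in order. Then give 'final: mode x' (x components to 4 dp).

Mode 3: guard c·x = -2.9010 hit at Δt = 0.4494 (t = 0.4494), x⁻ = (-2.9010) → reset → x⁺ = (-2.2798), jump to mode 0
Mode 0: flow for 0.6584 to horizon, guard not reached → x = (-2.1304)

1 0.4494 3->0
final: 0 -2.1304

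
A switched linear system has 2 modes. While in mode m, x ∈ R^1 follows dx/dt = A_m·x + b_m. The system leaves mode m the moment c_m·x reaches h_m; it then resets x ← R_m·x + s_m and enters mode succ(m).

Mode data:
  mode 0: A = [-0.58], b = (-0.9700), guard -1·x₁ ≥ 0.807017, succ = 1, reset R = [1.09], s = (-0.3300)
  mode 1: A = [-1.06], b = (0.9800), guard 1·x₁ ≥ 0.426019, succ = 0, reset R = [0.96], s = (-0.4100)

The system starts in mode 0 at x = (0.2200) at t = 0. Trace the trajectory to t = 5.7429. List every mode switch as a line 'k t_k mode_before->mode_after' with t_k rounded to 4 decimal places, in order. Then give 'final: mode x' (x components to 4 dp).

Mode 0: guard c·x = 0.8070 hit at Δt = 1.3490 (t = 1.3490), x⁻ = (-0.8070) → reset → x⁺ = (-1.2096), jump to mode 1
Mode 1: guard c·x = 0.4260 hit at Δt = 1.3719 (t = 2.7209), x⁻ = (0.4260) → reset → x⁺ = (-0.0010), jump to mode 0
Mode 0: guard c·x = 0.8070 hit at Δt = 1.1349 (t = 3.8558), x⁻ = (-0.8070) → reset → x⁺ = (-1.2096), jump to mode 1
Mode 1: guard c·x = 0.4260 hit at Δt = 1.3719 (t = 5.2277), x⁻ = (0.4260) → reset → x⁺ = (-0.0010), jump to mode 0
Mode 0: flow for 0.5152 to horizon, guard not reached → x = (-0.4328)

1 1.3490 0->1
2 2.7209 1->0
3 3.8558 0->1
4 5.2277 1->0
final: 0 -0.4328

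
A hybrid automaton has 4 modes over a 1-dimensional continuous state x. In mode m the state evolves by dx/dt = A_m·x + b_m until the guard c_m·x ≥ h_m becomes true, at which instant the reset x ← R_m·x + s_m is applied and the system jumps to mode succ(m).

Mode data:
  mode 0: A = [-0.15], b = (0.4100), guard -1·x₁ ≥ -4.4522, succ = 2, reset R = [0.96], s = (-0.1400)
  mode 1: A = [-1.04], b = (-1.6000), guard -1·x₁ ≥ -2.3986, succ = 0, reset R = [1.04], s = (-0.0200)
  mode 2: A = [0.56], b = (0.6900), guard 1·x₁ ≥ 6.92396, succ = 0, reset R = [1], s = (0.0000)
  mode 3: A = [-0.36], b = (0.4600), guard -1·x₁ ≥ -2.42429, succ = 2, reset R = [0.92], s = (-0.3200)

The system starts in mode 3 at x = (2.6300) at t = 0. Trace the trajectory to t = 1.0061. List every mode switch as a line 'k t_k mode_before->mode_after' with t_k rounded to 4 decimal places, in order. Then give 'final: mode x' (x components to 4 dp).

1 0.4584 3->2
final: 2 3.0383

Mode 3: guard c·x = -2.4243 hit at Δt = 0.4584 (t = 0.4584), x⁻ = (2.4243) → reset → x⁺ = (1.9103), jump to mode 2
Mode 2: flow for 0.5477 to horizon, guard not reached → x = (3.0383)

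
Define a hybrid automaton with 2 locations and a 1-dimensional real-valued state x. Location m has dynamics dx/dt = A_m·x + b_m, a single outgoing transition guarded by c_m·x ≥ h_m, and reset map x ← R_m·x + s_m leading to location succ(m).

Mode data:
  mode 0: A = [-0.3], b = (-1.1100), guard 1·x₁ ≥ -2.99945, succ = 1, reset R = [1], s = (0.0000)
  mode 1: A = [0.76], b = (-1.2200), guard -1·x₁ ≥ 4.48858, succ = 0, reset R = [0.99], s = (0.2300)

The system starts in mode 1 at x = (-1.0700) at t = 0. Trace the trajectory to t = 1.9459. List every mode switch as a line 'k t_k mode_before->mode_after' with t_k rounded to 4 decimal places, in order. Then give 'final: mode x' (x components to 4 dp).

1 1.0832 1->0
final: 0 -4.0966

Mode 1: guard c·x = 4.4886 hit at Δt = 1.0832 (t = 1.0832), x⁻ = (-4.4886) → reset → x⁺ = (-4.2137), jump to mode 0
Mode 0: flow for 0.8627 to horizon, guard not reached → x = (-4.0966)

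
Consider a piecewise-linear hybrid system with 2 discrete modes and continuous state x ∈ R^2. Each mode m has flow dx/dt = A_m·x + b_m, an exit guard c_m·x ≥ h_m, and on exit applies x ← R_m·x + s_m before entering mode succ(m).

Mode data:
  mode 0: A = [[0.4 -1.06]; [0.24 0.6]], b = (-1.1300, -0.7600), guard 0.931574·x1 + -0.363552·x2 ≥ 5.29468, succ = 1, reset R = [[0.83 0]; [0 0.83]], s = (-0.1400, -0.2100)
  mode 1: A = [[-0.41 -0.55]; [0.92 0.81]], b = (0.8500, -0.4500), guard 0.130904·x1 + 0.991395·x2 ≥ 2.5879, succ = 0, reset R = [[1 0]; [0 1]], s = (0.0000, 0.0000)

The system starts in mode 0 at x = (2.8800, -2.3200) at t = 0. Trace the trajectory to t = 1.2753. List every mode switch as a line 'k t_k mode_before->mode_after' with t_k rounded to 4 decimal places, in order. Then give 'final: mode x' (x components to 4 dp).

1 0.5040 0->1
final: 1 4.0341 -1.8793

Mode 0: guard c·x = 5.2947 hit at Δt = 0.5040 (t = 0.5040), x⁻ = (4.4813, -3.0809) → reset → x⁺ = (3.5794, -2.7671), jump to mode 1
Mode 1: flow for 0.7713 to horizon, guard not reached → x = (4.0341, -1.8793)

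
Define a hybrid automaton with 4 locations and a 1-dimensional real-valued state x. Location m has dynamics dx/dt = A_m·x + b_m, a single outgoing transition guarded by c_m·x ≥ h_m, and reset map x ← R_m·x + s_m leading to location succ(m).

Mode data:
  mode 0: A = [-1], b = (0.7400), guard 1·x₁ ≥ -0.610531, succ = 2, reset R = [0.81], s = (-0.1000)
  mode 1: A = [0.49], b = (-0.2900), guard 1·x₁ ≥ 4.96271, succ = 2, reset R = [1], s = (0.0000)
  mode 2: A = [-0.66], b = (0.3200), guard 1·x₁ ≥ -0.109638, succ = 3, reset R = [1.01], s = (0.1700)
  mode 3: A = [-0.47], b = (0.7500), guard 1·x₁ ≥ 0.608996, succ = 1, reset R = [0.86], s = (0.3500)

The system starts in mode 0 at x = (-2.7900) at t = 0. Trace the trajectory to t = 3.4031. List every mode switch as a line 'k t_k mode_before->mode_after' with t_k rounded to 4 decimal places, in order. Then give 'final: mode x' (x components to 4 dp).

Mode 0: guard c·x = -0.6105 hit at Δt = 0.9608 (t = 0.9608), x⁻ = (-0.6105) → reset → x⁺ = (-0.5945), jump to mode 2
Mode 2: guard c·x = -0.1096 hit at Δt = 0.9037 (t = 1.8645), x⁻ = (-0.1096) → reset → x⁺ = (0.0593), jump to mode 3
Mode 3: guard c·x = 0.6090 hit at Δt = 0.9422 (t = 2.8067), x⁻ = (0.6090) → reset → x⁺ = (0.8737), jump to mode 1
Mode 1: flow for 0.5964 to horizon, guard not reached → x = (0.9694)

1 0.9608 0->2
2 1.8645 2->3
3 2.8067 3->1
final: 1 0.9694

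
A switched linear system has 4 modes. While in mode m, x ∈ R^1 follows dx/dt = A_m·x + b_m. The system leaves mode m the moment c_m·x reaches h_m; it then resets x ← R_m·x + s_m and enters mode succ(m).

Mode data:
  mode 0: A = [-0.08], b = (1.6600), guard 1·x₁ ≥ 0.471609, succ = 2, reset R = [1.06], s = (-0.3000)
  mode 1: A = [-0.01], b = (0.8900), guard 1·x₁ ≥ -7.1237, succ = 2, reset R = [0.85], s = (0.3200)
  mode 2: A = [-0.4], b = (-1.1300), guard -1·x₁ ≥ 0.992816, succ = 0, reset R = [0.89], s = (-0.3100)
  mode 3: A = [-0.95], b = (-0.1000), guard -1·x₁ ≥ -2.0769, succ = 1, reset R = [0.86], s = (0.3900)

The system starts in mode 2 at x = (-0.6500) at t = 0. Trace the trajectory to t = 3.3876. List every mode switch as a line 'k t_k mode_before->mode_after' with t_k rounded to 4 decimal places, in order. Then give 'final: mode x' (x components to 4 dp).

1 0.4288 2->0
2 1.4153 0->2
3 2.6687 2->0
final: 0 0.0328

Mode 2: guard c·x = 0.9928 hit at Δt = 0.4288 (t = 0.4288), x⁻ = (-0.9928) → reset → x⁺ = (-1.1936), jump to mode 0
Mode 0: guard c·x = 0.4716 hit at Δt = 0.9865 (t = 1.4153), x⁻ = (0.4716) → reset → x⁺ = (0.1999), jump to mode 2
Mode 2: guard c·x = 0.9928 hit at Δt = 1.2534 (t = 2.6687), x⁻ = (-0.9928) → reset → x⁺ = (-1.1936), jump to mode 0
Mode 0: flow for 0.7189 to horizon, guard not reached → x = (0.0328)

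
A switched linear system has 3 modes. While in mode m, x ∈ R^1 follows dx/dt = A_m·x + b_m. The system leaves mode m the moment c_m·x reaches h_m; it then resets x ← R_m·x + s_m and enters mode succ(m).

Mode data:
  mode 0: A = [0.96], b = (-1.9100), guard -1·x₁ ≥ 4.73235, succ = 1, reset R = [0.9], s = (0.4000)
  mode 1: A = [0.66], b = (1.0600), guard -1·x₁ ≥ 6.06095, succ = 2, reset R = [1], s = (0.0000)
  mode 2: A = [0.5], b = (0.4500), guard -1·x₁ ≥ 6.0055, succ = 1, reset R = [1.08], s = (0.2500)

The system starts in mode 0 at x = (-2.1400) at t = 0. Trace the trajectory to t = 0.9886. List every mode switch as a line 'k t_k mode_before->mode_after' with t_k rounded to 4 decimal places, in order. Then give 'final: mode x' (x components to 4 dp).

Mode 0: guard c·x = 4.7324 hit at Δt = 0.5075 (t = 0.5075), x⁻ = (-4.7323) → reset → x⁺ = (-3.8591), jump to mode 1
Mode 1: flow for 0.4811 to horizon, guard not reached → x = (-4.7011)

1 0.5075 0->1
final: 1 -4.7011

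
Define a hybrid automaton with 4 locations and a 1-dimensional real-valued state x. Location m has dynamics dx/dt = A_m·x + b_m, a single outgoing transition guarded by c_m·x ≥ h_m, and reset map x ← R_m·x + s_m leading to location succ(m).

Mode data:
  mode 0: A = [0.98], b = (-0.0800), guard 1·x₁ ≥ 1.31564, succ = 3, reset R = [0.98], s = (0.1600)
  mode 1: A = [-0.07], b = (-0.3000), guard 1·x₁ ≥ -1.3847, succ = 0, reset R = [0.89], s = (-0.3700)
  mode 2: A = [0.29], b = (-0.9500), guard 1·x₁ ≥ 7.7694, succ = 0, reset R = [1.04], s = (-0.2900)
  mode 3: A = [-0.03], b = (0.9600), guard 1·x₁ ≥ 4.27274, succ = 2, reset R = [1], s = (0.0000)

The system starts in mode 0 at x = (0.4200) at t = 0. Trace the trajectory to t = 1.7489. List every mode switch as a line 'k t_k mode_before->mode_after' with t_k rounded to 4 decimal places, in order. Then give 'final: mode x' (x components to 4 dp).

1 1.3203 0->3
final: 3 1.8396

Mode 0: guard c·x = 1.3156 hit at Δt = 1.3203 (t = 1.3203), x⁻ = (1.3156) → reset → x⁺ = (1.4493), jump to mode 3
Mode 3: flow for 0.4286 to horizon, guard not reached → x = (1.8396)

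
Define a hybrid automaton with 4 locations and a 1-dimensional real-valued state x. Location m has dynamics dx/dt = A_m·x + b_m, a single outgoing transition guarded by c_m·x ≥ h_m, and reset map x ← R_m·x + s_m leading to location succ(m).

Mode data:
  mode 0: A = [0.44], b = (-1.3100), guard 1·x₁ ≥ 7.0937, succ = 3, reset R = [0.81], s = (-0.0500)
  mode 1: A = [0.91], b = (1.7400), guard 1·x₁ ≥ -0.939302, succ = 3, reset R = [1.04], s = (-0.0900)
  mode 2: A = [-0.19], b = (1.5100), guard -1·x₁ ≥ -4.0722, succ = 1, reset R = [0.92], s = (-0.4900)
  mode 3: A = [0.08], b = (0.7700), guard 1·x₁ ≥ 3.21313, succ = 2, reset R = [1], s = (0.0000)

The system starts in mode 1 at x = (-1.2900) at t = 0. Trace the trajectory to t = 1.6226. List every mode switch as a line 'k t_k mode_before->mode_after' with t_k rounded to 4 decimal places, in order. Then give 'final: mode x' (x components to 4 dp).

Mode 1: guard c·x = -0.9393 hit at Δt = 0.4913 (t = 0.4913), x⁻ = (-0.9393) → reset → x⁺ = (-1.0669), jump to mode 3
Mode 3: flow for 1.1313 to horizon, guard not reached → x = (-0.2562)

1 0.4913 1->3
final: 3 -0.2562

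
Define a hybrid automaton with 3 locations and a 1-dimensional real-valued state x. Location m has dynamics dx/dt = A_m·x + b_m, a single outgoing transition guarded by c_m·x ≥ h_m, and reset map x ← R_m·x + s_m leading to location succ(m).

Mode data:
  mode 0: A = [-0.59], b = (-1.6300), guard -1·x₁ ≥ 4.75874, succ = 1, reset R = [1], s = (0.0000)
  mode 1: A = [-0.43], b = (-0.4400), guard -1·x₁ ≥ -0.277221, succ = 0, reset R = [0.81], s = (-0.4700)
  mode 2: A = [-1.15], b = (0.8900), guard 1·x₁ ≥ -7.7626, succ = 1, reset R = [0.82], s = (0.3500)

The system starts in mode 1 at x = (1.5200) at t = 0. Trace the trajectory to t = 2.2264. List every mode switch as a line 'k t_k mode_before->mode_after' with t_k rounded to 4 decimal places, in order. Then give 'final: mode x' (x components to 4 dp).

Mode 1: guard c·x = -0.2772 hit at Δt = 1.5598 (t = 1.5598), x⁻ = (0.2772) → reset → x⁺ = (-0.2455), jump to mode 0
Mode 0: flow for 0.6666 to horizon, guard not reached → x = (-1.0640)

1 1.5598 1->0
final: 0 -1.0640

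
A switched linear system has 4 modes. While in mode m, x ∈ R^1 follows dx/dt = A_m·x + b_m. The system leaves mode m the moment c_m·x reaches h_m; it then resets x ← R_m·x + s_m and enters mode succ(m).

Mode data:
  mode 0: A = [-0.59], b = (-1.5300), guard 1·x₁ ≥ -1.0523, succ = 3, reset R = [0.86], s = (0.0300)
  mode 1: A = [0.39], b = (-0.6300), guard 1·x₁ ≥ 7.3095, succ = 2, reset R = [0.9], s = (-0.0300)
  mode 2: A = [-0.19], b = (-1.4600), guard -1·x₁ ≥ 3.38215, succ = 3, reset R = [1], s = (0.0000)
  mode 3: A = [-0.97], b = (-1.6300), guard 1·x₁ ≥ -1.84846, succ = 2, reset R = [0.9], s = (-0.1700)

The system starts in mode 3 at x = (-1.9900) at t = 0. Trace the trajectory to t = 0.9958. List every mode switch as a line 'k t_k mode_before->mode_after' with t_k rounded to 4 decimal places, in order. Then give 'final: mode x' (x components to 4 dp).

1 0.6299 3->2
final: 2 -2.2265

Mode 3: guard c·x = -1.8485 hit at Δt = 0.6299 (t = 0.6299), x⁻ = (-1.8485) → reset → x⁺ = (-1.8336), jump to mode 2
Mode 2: flow for 0.3659 to horizon, guard not reached → x = (-2.2265)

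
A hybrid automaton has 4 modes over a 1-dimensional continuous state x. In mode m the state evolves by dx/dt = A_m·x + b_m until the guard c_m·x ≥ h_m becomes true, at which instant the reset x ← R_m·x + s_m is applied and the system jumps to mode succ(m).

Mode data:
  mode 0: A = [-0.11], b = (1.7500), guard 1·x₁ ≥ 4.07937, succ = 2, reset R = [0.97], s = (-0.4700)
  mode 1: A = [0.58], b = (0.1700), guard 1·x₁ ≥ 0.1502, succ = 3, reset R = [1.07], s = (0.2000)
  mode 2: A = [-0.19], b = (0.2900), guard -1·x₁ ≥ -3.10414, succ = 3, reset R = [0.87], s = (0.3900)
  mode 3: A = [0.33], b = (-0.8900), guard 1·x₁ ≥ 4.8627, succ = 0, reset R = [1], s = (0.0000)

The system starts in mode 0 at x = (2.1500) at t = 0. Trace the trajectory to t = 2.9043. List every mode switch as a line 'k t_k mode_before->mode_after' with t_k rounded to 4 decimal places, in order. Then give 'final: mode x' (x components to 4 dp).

Mode 0: guard c·x = 4.0794 hit at Δt = 1.3735 (t = 1.3735), x⁻ = (4.0794) → reset → x⁺ = (3.4870), jump to mode 2
Mode 2: guard c·x = -3.1041 hit at Δt = 1.1434 (t = 2.5169), x⁻ = (3.1041) → reset → x⁺ = (3.0906), jump to mode 3
Mode 3: flow for 0.3874 to horizon, guard not reached → x = (3.1443)

1 1.3735 0->2
2 2.5169 2->3
final: 3 3.1443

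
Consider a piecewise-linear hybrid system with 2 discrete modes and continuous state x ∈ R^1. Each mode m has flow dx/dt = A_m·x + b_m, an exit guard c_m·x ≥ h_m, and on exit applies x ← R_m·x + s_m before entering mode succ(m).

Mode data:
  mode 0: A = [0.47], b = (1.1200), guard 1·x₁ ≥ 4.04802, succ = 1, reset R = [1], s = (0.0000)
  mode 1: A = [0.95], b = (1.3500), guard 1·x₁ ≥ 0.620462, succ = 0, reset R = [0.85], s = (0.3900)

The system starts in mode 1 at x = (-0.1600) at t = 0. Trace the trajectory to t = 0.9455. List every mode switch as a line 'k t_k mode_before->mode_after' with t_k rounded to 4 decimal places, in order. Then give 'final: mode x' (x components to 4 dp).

Mode 1: guard c·x = 0.6205 hit at Δt = 0.5071 (t = 0.5071), x⁻ = (0.6205) → reset → x⁺ = (0.9174), jump to mode 0
Mode 0: flow for 0.4384 to horizon, guard not reached → x = (1.6726)

1 0.5071 1->0
final: 0 1.6726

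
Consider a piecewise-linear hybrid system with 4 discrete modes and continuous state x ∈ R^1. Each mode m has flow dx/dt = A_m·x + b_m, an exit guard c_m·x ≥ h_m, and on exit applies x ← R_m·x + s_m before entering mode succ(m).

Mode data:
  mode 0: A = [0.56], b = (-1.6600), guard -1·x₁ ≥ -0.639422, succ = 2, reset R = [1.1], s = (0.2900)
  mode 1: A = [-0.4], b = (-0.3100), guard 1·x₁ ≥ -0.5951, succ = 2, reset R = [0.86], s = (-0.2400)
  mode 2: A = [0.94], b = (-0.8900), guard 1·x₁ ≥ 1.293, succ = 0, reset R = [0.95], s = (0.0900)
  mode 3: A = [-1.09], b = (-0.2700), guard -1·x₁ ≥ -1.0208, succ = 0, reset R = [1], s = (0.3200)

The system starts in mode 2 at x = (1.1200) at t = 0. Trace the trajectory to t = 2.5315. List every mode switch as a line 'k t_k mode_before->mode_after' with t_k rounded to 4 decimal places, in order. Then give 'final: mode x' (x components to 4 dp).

1 0.7368 2->0
2 1.3535 0->2
final: 2 1.0877

Mode 2: guard c·x = 1.2930 hit at Δt = 0.7368 (t = 0.7368), x⁻ = (1.2930) → reset → x⁺ = (1.3184), jump to mode 0
Mode 0: guard c·x = -0.6394 hit at Δt = 0.6167 (t = 1.3535), x⁻ = (0.6394) → reset → x⁺ = (0.9934), jump to mode 2
Mode 2: flow for 1.1780 to horizon, guard not reached → x = (1.0877)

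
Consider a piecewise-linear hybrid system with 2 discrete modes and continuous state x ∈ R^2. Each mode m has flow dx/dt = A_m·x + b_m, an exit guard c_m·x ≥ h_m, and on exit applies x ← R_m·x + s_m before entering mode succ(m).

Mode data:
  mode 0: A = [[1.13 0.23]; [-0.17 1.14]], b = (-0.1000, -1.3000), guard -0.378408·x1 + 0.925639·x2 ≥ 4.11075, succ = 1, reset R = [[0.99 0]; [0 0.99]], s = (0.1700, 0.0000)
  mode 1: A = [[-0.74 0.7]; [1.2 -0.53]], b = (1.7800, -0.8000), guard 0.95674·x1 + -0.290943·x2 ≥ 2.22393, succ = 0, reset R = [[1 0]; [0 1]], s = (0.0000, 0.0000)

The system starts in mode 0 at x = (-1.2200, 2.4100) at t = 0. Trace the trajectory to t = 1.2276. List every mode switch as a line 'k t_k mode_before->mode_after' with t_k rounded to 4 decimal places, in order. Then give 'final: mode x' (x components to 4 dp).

1 0.5451 0->1
final: 1 0.9189 2.0092

Mode 0: guard c·x = 4.1108 hit at Δt = 0.5451 (t = 0.5451), x⁻ = (-1.8287, 3.6934) → reset → x⁺ = (-1.6404, 3.6565), jump to mode 1
Mode 1: flow for 0.6825 to horizon, guard not reached → x = (0.9189, 2.0092)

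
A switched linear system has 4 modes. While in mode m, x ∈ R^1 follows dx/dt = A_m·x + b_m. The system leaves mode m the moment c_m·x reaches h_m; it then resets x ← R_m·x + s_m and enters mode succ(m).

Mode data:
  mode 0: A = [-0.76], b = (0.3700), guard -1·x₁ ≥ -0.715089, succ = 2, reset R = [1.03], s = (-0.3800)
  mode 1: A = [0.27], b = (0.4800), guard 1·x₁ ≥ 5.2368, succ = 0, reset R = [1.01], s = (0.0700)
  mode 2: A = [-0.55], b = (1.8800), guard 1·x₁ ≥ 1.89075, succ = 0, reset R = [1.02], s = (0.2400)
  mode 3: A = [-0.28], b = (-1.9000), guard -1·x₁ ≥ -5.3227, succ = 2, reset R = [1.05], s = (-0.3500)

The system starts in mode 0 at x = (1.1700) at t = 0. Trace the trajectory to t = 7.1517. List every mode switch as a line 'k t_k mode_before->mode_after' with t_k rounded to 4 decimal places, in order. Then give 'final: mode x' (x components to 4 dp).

Mode 0: guard c·x = -0.7151 hit at Δt = 1.4425 (t = 1.4425), x⁻ = (0.7151) → reset → x⁺ = (0.3565), jump to mode 2
Mode 2: guard c·x = 1.8907 hit at Δt = 1.2643 (t = 2.7068), x⁻ = (1.8907) → reset → x⁺ = (2.1686), jump to mode 0
Mode 0: guard c·x = -0.7151 hit at Δt = 2.6278 (t = 5.3346), x⁻ = (0.7151) → reset → x⁺ = (0.3565), jump to mode 2
Mode 2: guard c·x = 1.8907 hit at Δt = 1.2643 (t = 6.5989), x⁻ = (1.8907) → reset → x⁺ = (2.1686), jump to mode 0
Mode 0: flow for 0.5528 to horizon, guard not reached → x = (1.5917)

1 1.4425 0->2
2 2.7068 2->0
3 5.3346 0->2
4 6.5989 2->0
final: 0 1.5917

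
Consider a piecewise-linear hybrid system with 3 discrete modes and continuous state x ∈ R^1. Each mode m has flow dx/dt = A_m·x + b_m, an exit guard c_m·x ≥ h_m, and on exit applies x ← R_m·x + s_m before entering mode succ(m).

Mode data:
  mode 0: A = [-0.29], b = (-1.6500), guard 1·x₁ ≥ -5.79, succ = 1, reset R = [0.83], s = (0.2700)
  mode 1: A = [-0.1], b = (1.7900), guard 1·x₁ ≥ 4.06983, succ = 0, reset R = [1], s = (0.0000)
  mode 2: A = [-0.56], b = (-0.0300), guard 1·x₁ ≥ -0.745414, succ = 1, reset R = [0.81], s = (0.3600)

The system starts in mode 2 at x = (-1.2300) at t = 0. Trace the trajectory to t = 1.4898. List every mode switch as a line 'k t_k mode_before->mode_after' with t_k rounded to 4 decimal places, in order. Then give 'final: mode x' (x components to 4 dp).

Mode 2: guard c·x = -0.7454 hit at Δt = 0.9480 (t = 0.9480), x⁻ = (-0.7454) → reset → x⁺ = (-0.2438), jump to mode 1
Mode 1: flow for 0.5418 to horizon, guard not reached → x = (0.7131)

1 0.9480 2->1
final: 1 0.7131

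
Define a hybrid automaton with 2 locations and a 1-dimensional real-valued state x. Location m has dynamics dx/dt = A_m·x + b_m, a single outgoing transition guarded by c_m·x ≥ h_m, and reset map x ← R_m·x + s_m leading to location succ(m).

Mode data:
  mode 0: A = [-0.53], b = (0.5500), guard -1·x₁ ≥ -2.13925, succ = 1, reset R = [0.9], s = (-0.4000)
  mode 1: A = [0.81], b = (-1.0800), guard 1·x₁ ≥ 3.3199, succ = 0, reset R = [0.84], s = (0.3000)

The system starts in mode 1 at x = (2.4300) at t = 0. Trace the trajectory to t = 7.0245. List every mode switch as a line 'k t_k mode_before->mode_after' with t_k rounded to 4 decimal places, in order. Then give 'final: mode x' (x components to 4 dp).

1 0.7335 1->0
2 1.9064 0->1
3 4.7912 1->0
4 5.9641 0->1
final: 1 1.7865

Mode 1: guard c·x = 3.3199 hit at Δt = 0.7335 (t = 0.7335), x⁻ = (3.3199) → reset → x⁺ = (3.0887), jump to mode 0
Mode 0: guard c·x = -2.1393 hit at Δt = 1.1729 (t = 1.9064), x⁻ = (2.1393) → reset → x⁺ = (1.5253), jump to mode 1
Mode 1: guard c·x = 3.3199 hit at Δt = 2.8848 (t = 4.7912), x⁻ = (3.3199) → reset → x⁺ = (3.0887), jump to mode 0
Mode 0: guard c·x = -2.1393 hit at Δt = 1.1729 (t = 5.9641), x⁻ = (2.1393) → reset → x⁺ = (1.5253), jump to mode 1
Mode 1: flow for 1.0604 to horizon, guard not reached → x = (1.7865)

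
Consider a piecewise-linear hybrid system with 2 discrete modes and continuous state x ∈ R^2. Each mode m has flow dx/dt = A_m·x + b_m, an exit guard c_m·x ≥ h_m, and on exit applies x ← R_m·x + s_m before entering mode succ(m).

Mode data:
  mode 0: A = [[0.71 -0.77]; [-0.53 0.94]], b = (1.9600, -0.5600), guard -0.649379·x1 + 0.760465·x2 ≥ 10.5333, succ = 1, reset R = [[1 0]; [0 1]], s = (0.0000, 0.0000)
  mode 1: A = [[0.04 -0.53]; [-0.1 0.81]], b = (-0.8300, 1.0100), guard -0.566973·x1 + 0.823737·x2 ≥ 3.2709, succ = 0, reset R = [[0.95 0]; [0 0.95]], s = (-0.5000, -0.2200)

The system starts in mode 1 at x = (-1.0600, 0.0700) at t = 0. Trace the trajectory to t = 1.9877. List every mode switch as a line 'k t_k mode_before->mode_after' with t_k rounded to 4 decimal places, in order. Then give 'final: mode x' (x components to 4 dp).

1 1.0809 1->0
final: 0 -6.6018 6.6580

Mode 1: guard c·x = 3.2709 hit at Δt = 1.0809 (t = 1.0809), x⁻ = (-2.5842, 2.1921) → reset → x⁺ = (-2.9550, 1.8625), jump to mode 0
Mode 0: flow for 0.9068 to horizon, guard not reached → x = (-6.6018, 6.6580)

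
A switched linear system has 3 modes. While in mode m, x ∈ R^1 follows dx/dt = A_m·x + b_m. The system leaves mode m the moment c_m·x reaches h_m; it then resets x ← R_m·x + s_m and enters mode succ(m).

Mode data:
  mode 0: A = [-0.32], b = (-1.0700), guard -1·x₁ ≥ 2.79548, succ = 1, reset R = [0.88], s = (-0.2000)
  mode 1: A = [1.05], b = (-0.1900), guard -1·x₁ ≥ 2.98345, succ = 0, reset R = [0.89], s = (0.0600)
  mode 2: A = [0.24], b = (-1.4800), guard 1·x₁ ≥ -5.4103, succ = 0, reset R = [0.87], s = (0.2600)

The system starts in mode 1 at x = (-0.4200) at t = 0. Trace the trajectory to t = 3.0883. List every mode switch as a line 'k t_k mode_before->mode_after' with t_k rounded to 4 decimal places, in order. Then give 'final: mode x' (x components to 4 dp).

1 1.5821 1->0
2 2.5548 0->1
3 2.6575 1->0
final: 0 -2.6917

Mode 1: guard c·x = 2.9834 hit at Δt = 1.5821 (t = 1.5821), x⁻ = (-2.9834) → reset → x⁺ = (-2.5953), jump to mode 0
Mode 0: guard c·x = 2.7955 hit at Δt = 0.9727 (t = 2.5548), x⁻ = (-2.7955) → reset → x⁺ = (-2.6600), jump to mode 1
Mode 1: guard c·x = 2.9834 hit at Δt = 0.1027 (t = 2.6575), x⁻ = (-2.9835) → reset → x⁺ = (-2.5953), jump to mode 0
Mode 0: flow for 0.4308 to horizon, guard not reached → x = (-2.6917)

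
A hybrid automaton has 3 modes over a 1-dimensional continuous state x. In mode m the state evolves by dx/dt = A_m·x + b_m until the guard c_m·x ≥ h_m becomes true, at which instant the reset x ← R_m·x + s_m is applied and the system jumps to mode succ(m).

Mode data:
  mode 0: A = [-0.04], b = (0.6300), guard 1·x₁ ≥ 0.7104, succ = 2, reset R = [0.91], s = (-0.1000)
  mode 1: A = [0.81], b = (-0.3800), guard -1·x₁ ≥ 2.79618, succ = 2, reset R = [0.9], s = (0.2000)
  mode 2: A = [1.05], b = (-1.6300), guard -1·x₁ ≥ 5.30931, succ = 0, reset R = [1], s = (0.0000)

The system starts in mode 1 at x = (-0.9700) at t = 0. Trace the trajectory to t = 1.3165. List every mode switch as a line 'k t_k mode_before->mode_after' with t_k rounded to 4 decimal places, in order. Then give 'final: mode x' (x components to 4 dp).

1 1.0115 1->2
final: 2 -3.7770

Mode 1: guard c·x = 2.7962 hit at Δt = 1.0115 (t = 1.0115), x⁻ = (-2.7962) → reset → x⁺ = (-2.3166), jump to mode 2
Mode 2: flow for 0.3050 to horizon, guard not reached → x = (-3.7770)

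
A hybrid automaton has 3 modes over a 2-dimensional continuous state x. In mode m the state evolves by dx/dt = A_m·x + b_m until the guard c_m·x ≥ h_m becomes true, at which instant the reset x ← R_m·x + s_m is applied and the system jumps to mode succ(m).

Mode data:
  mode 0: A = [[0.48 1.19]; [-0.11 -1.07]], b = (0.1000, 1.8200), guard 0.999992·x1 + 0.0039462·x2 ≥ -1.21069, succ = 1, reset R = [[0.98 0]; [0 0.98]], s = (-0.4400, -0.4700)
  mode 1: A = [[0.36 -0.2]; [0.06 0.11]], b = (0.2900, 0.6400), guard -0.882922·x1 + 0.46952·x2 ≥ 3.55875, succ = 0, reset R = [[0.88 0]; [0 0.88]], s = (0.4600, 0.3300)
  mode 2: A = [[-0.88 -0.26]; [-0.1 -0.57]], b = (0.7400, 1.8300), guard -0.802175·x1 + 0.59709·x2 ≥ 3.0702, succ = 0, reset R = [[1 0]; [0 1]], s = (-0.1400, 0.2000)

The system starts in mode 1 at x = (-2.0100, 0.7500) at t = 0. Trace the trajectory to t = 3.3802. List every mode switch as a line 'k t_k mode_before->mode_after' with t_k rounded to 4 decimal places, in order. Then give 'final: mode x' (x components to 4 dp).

Mode 1: guard c·x = 3.5587 hit at Δt = 1.3715 (t = 1.3715), x⁻ = (-3.1818, 1.5963) → reset → x⁺ = (-2.3400, 1.7347), jump to mode 0
Mode 0: guard c·x = -1.2107 hit at Δt = 0.8266 (t = 2.1981), x⁻ = (-1.2179, 1.8199) → reset → x⁺ = (-1.6335, 1.3135), jump to mode 1
Mode 1: flow for 1.1821 to horizon, guard not reached → x = (-2.5732, 2.1491)

1 1.3715 1->0
2 2.1981 0->1
final: 1 -2.5732 2.1491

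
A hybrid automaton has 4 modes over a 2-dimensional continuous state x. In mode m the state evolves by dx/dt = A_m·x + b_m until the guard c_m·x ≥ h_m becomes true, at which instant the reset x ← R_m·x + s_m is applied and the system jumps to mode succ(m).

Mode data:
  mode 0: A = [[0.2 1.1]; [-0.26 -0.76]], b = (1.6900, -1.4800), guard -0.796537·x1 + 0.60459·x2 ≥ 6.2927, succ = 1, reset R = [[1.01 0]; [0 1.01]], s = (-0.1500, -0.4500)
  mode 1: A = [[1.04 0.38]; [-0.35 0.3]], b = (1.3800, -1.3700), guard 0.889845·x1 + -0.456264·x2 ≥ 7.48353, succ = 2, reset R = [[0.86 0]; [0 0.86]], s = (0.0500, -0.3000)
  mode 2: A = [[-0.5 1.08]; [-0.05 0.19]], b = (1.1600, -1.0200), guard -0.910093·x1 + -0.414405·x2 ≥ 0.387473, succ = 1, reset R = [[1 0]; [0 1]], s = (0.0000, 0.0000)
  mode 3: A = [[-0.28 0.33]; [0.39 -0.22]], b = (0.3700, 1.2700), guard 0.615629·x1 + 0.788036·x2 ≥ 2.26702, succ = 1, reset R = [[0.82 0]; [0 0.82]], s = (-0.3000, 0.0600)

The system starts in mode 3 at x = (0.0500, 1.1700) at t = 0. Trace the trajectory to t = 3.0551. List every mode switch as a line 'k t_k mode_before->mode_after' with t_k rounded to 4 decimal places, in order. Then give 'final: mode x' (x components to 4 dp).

1 0.9825 3->1
2 2.4268 1->2
final: 2 4.2187 -2.6466

Mode 3: guard c·x = 2.2670 hit at Δt = 0.9825 (t = 0.9825), x⁻ = (0.8412, 2.2196) → reset → x⁺ = (0.3898, 1.8801), jump to mode 1
Mode 1: guard c·x = 7.4835 hit at Δt = 1.4443 (t = 2.4268), x⁻ = (7.6447, -1.4924) → reset → x⁺ = (6.6244, -1.5835), jump to mode 2
Mode 2: flow for 0.6283 to horizon, guard not reached → x = (4.2187, -2.6466)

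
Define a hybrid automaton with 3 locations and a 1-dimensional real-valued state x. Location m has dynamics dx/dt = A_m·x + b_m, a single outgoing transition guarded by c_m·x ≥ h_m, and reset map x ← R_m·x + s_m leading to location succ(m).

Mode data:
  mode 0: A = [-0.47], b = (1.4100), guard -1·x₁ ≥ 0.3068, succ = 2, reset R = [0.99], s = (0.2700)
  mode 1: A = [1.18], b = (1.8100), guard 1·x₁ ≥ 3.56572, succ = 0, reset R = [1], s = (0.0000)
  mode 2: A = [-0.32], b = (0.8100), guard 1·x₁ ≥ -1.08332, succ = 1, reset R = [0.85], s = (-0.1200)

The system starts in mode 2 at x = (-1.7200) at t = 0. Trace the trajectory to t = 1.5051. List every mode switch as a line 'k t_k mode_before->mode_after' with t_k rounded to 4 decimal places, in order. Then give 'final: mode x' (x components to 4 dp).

1 0.5070 2->1
final: 1 0.0672

Mode 2: guard c·x = -1.0833 hit at Δt = 0.5070 (t = 0.5070), x⁻ = (-1.0833) → reset → x⁺ = (-1.0408), jump to mode 1
Mode 1: flow for 0.9981 to horizon, guard not reached → x = (0.0672)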